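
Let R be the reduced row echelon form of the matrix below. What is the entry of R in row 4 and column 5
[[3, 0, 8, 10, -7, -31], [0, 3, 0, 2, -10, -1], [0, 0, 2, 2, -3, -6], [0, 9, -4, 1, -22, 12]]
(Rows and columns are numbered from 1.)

-2

r1 ← 1/3·r1
  [ 1  0  8/3  10/3  -7/3  -31/3 ]
  [ 0  3    0     2   -10     -1 ]
  [ 0  0    2     2    -3     -6 ]
  [ 0  9   -4     1   -22     12 ]
r2 ← 1/3·r2
  [ 1  0  8/3  10/3   -7/3  -31/3 ]
  [ 0  1    0   2/3  -10/3   -1/3 ]
  [ 0  0    2     2     -3     -6 ]
  [ 0  9   -4     1    -22     12 ]
r4 ← r4 − 9·r2
  [ 1  0  8/3  10/3   -7/3  -31/3 ]
  [ 0  1    0   2/3  -10/3   -1/3 ]
  [ 0  0    2     2     -3     -6 ]
  [ 0  0   -4    -5      8     15 ]
r3 ← 1/2·r3
  [ 1  0  8/3  10/3   -7/3  -31/3 ]
  [ 0  1    0   2/3  -10/3   -1/3 ]
  [ 0  0    1     1   -3/2     -3 ]
  [ 0  0   -4    -5      8     15 ]
r4 ← r4 + 4·r3
  [ 1  0  8/3  10/3   -7/3  -31/3 ]
  [ 0  1    0   2/3  -10/3   -1/3 ]
  [ 0  0    1     1   -3/2     -3 ]
  [ 0  0    0    -1      2      3 ]
r4 ← -1·r4
  [ 1  0  8/3  10/3   -7/3  -31/3 ]
  [ 0  1    0   2/3  -10/3   -1/3 ]
  [ 0  0    1     1   -3/2     -3 ]
  [ 0  0    0     1     -2     -3 ]
r3 ← r3 − r4
  [ 1  0  8/3  10/3   -7/3  -31/3 ]
  [ 0  1    0   2/3  -10/3   -1/3 ]
  [ 0  0    1     0    1/2      0 ]
  [ 0  0    0     1     -2     -3 ]
r2 ← r2 − 2/3·r4
  [ 1  0  8/3  10/3  -7/3  -31/3 ]
  [ 0  1    0     0    -2    5/3 ]
  [ 0  0    1     0   1/2      0 ]
  [ 0  0    0     1    -2     -3 ]
r1 ← r1 − 10/3·r4
  [ 1  0  8/3  0  13/3  -1/3 ]
  [ 0  1    0  0    -2   5/3 ]
  [ 0  0    1  0   1/2     0 ]
  [ 0  0    0  1    -2    -3 ]
r1 ← r1 − 8/3·r3
  [ 1  0  0  0    3  -1/3 ]
  [ 0  1  0  0   -2   5/3 ]
  [ 0  0  1  0  1/2     0 ]
  [ 0  0  0  1   -2    -3 ]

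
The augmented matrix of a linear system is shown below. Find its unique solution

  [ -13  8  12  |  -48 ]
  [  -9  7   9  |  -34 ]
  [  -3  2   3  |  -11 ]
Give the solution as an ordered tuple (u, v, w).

R1 -> -1/13·R1
  [  1  -8/13  -12/13  |  48/13 ]
  [ -9      7       9  |    -34 ]
  [ -3      2       3  |    -11 ]
R2 -> R2 + 9·R1
  [  1  -8/13  -12/13  |   48/13 ]
  [  0  19/13    9/13  |  -10/13 ]
  [ -3      2       3  |     -11 ]
R3 -> R3 + 3·R1
  [ 1  -8/13  -12/13  |   48/13 ]
  [ 0  19/13    9/13  |  -10/13 ]
  [ 0   2/13    3/13  |    1/13 ]
R2 -> 13/19·R2
  [ 1  -8/13  -12/13  |   48/13 ]
  [ 0      1    9/19  |  -10/19 ]
  [ 0   2/13    3/13  |    1/13 ]
R3 -> R3 − 2/13·R2
  [ 1  -8/13  -12/13  |   48/13 ]
  [ 0      1    9/19  |  -10/19 ]
  [ 0      0    3/19  |    3/19 ]
R3 -> 19/3·R3
  [ 1  -8/13  -12/13  |   48/13 ]
  [ 0      1    9/19  |  -10/19 ]
  [ 0      0       1  |       1 ]
R2 -> R2 − 9/19·R3
  [ 1  -8/13  -12/13  |  48/13 ]
  [ 0      1       0  |     -1 ]
  [ 0      0       1  |      1 ]
R1 -> R1 + 12/13·R3
  [ 1  -8/13  0  |  60/13 ]
  [ 0      1  0  |     -1 ]
  [ 0      0  1  |      1 ]
R1 -> R1 + 8/13·R2
  [ 1  0  0  |   4 ]
  [ 0  1  0  |  -1 ]
  [ 0  0  1  |   1 ]
Reading off the last column: u = 4, v = -1, w = 1.

(4, -1, 1)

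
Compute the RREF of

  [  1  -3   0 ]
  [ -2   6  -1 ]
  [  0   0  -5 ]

ρ2 := ρ2 + 2·ρ1
  [ 1  -3   0 ]
  [ 0   0  -1 ]
  [ 0   0  -5 ]
ρ2 := -1·ρ2
  [ 1  -3   0 ]
  [ 0   0   1 ]
  [ 0   0  -5 ]
ρ3 := ρ3 + 5·ρ2
  [ 1  -3  0 ]
  [ 0   0  1 ]
  [ 0   0  0 ]

[[1, -3, 0], [0, 0, 1], [0, 0, 0]]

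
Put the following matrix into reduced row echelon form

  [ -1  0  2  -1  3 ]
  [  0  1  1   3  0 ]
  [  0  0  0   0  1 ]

Multiply R1 by -1.
  [ 1  0  -2  1  -3 ]
  [ 0  1   1  3   0 ]
  [ 0  0   0  0   1 ]
Add 3 times R3 to R1.
  [ 1  0  -2  1  0 ]
  [ 0  1   1  3  0 ]
  [ 0  0   0  0  1 ]

[[1, 0, -2, 1, 0], [0, 1, 1, 3, 0], [0, 0, 0, 0, 1]]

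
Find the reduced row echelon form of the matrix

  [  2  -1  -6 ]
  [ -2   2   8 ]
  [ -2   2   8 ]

R1 := 1/2·R1
  [  1  -1/2  -3 ]
  [ -2     2   8 ]
  [ -2     2   8 ]
R2 := R2 + 2·R1
  [  1  -1/2  -3 ]
  [  0     1   2 ]
  [ -2     2   8 ]
R3 := R3 + 2·R1
  [ 1  -1/2  -3 ]
  [ 0     1   2 ]
  [ 0     1   2 ]
R3 := R3 − R2
  [ 1  -1/2  -3 ]
  [ 0     1   2 ]
  [ 0     0   0 ]
R1 := R1 + 1/2·R2
  [ 1  0  -2 ]
  [ 0  1   2 ]
  [ 0  0   0 ]

[[1, 0, -2], [0, 1, 2], [0, 0, 0]]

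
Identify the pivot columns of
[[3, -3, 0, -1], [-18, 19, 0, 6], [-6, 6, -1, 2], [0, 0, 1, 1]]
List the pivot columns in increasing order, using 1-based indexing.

R1 → 1/3·R1
  [   1  -1   0  -1/3 ]
  [ -18  19   0     6 ]
  [  -6   6  -1     2 ]
  [   0   0   1     1 ]
R2 → R2 + 18·R1
  [  1  -1   0  -1/3 ]
  [  0   1   0     0 ]
  [ -6   6  -1     2 ]
  [  0   0   1     1 ]
R3 → R3 + 6·R1
  [ 1  -1   0  -1/3 ]
  [ 0   1   0     0 ]
  [ 0   0  -1     0 ]
  [ 0   0   1     1 ]
R3 → -1·R3
  [ 1  -1  0  -1/3 ]
  [ 0   1  0     0 ]
  [ 0   0  1     0 ]
  [ 0   0  1     1 ]
R4 → R4 − R3
  [ 1  -1  0  -1/3 ]
  [ 0   1  0     0 ]
  [ 0   0  1     0 ]
  [ 0   0  0     1 ]
R1 → R1 + 1/3·R4
  [ 1  -1  0  0 ]
  [ 0   1  0  0 ]
  [ 0   0  1  0 ]
  [ 0   0  0  1 ]
R1 → R1 + R2
  [ 1  0  0  0 ]
  [ 0  1  0  0 ]
  [ 0  0  1  0 ]
  [ 0  0  0  1 ]
Pivot columns are the columns containing a leading 1.

1, 2, 3, 4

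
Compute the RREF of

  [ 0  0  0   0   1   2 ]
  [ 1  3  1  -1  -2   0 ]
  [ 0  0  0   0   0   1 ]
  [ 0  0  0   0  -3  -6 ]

Swap r1 and r2.
  [ 1  3  1  -1  -2   0 ]
  [ 0  0  0   0   1   2 ]
  [ 0  0  0   0   0   1 ]
  [ 0  0  0   0  -3  -6 ]
Add 3 times r2 to r4.
  [ 1  3  1  -1  -2  0 ]
  [ 0  0  0   0   1  2 ]
  [ 0  0  0   0   0  1 ]
  [ 0  0  0   0   0  0 ]
Subtract 2 times r3 from r2.
  [ 1  3  1  -1  -2  0 ]
  [ 0  0  0   0   1  0 ]
  [ 0  0  0   0   0  1 ]
  [ 0  0  0   0   0  0 ]
Add 2 times r2 to r1.
  [ 1  3  1  -1  0  0 ]
  [ 0  0  0   0  1  0 ]
  [ 0  0  0   0  0  1 ]
  [ 0  0  0   0  0  0 ]

[[1, 3, 1, -1, 0, 0], [0, 0, 0, 0, 1, 0], [0, 0, 0, 0, 0, 1], [0, 0, 0, 0, 0, 0]]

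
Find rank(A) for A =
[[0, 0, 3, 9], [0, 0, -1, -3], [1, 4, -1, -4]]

Swap R1 and R3.
  [ 1  4  -1  -4 ]
  [ 0  0  -1  -3 ]
  [ 0  0   3   9 ]
Multiply R2 by -1.
  [ 1  4  -1  -4 ]
  [ 0  0   1   3 ]
  [ 0  0   3   9 ]
Subtract 3 times R2 from R3.
  [ 1  4  -1  -4 ]
  [ 0  0   1   3 ]
  [ 0  0   0   0 ]
Add R2 to R1.
  [ 1  4  0  -1 ]
  [ 0  0  1   3 ]
  [ 0  0  0   0 ]
The reduced form has 2 nonzero rows.

rank = 2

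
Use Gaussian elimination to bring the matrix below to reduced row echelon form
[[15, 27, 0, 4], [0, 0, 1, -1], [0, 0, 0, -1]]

r1 ← 1/15·r1
  [ 1  9/5  0  4/15 ]
  [ 0    0  1    -1 ]
  [ 0    0  0    -1 ]
r3 ← -1·r3
  [ 1  9/5  0  4/15 ]
  [ 0    0  1    -1 ]
  [ 0    0  0     1 ]
r2 ← r2 + r3
  [ 1  9/5  0  4/15 ]
  [ 0    0  1     0 ]
  [ 0    0  0     1 ]
r1 ← r1 − 4/15·r3
  [ 1  9/5  0  0 ]
  [ 0    0  1  0 ]
  [ 0    0  0  1 ]

[[1, 9/5, 0, 0], [0, 0, 1, 0], [0, 0, 0, 1]]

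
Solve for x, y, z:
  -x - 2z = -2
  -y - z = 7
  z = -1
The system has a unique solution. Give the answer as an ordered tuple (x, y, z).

(4, -6, -1)

Form the augmented matrix and row-reduce:
  [ -1   0  -2  |  -2 ]
  [  0  -1  -1  |   7 ]
  [  0   0   1  |  -1 ]
r1 := -1·r1
  [ 1   0   2  |   2 ]
  [ 0  -1  -1  |   7 ]
  [ 0   0   1  |  -1 ]
r2 := -1·r2
  [ 1  0  2  |   2 ]
  [ 0  1  1  |  -7 ]
  [ 0  0  1  |  -1 ]
r2 := r2 − r3
  [ 1  0  2  |   2 ]
  [ 0  1  0  |  -6 ]
  [ 0  0  1  |  -1 ]
r1 := r1 − 2·r3
  [ 1  0  0  |   4 ]
  [ 0  1  0  |  -6 ]
  [ 0  0  1  |  -1 ]
Reading off the last column: x = 4, y = -6, z = -1.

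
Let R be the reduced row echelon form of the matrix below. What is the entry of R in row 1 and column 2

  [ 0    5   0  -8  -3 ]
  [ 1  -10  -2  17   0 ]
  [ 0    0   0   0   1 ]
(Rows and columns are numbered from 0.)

0

R1 <-> R2
  [ 1  -10  -2  17   0 ]
  [ 0    5   0  -8  -3 ]
  [ 0    0   0   0   1 ]
R2 ← 1/5·R2
  [ 1  -10  -2    17     0 ]
  [ 0    1   0  -8/5  -3/5 ]
  [ 0    0   0     0     1 ]
R2 ← R2 + 3/5·R3
  [ 1  -10  -2    17  0 ]
  [ 0    1   0  -8/5  0 ]
  [ 0    0   0     0  1 ]
R1 ← R1 + 10·R2
  [ 1  0  -2     1  0 ]
  [ 0  1   0  -8/5  0 ]
  [ 0  0   0     0  1 ]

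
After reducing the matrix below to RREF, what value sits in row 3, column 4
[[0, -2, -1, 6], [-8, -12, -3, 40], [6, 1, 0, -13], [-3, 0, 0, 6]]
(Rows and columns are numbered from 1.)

Swap R1 and R2.
  [ -8  -12  -3   40 ]
  [  0   -2  -1    6 ]
  [  6    1   0  -13 ]
  [ -3    0   0    6 ]
Multiply R1 by -1/8.
  [  1  3/2  3/8   -5 ]
  [  0   -2   -1    6 ]
  [  6    1    0  -13 ]
  [ -3    0    0    6 ]
Subtract 6 times R1 from R3.
  [  1  3/2   3/8  -5 ]
  [  0   -2    -1   6 ]
  [  0   -8  -9/4  17 ]
  [ -3    0     0   6 ]
Add 3 times R1 to R4.
  [ 1  3/2   3/8  -5 ]
  [ 0   -2    -1   6 ]
  [ 0   -8  -9/4  17 ]
  [ 0  9/2   9/8  -9 ]
Multiply R2 by -1/2.
  [ 1  3/2   3/8  -5 ]
  [ 0    1   1/2  -3 ]
  [ 0   -8  -9/4  17 ]
  [ 0  9/2   9/8  -9 ]
Add 8 times R2 to R3.
  [ 1  3/2  3/8  -5 ]
  [ 0    1  1/2  -3 ]
  [ 0    0  7/4  -7 ]
  [ 0  9/2  9/8  -9 ]
Subtract 9/2 times R2 from R4.
  [ 1  3/2   3/8   -5 ]
  [ 0    1   1/2   -3 ]
  [ 0    0   7/4   -7 ]
  [ 0    0  -9/8  9/2 ]
Multiply R3 by 4/7.
  [ 1  3/2   3/8   -5 ]
  [ 0    1   1/2   -3 ]
  [ 0    0     1   -4 ]
  [ 0    0  -9/8  9/2 ]
Add 9/8 times R3 to R4.
  [ 1  3/2  3/8  -5 ]
  [ 0    1  1/2  -3 ]
  [ 0    0    1  -4 ]
  [ 0    0    0   0 ]
Subtract 1/2 times R3 from R2.
  [ 1  3/2  3/8  -5 ]
  [ 0    1    0  -1 ]
  [ 0    0    1  -4 ]
  [ 0    0    0   0 ]
Subtract 3/8 times R3 from R1.
  [ 1  3/2  0  -7/2 ]
  [ 0    1  0    -1 ]
  [ 0    0  1    -4 ]
  [ 0    0  0     0 ]
Subtract 3/2 times R2 from R1.
  [ 1  0  0  -2 ]
  [ 0  1  0  -1 ]
  [ 0  0  1  -4 ]
  [ 0  0  0   0 ]

-4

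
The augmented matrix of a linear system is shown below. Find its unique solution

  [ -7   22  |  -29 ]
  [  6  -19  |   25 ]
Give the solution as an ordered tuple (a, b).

(1, -1)

Multiply R1 by -1/7.
Subtract 6 times R1 from R2.
Multiply R2 by -7.
Add 22/7 times R2 to R1.
Reading off the last column: a = 1, b = -1.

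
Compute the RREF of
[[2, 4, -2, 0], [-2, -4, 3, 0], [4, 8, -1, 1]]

ρ1 → 1/2·ρ1
  [  1   2  -1  0 ]
  [ -2  -4   3  0 ]
  [  4   8  -1  1 ]
ρ2 → ρ2 + 2·ρ1
  [ 1  2  -1  0 ]
  [ 0  0   1  0 ]
  [ 4  8  -1  1 ]
ρ3 → ρ3 − 4·ρ1
  [ 1  2  -1  0 ]
  [ 0  0   1  0 ]
  [ 0  0   3  1 ]
ρ3 → ρ3 − 3·ρ2
  [ 1  2  -1  0 ]
  [ 0  0   1  0 ]
  [ 0  0   0  1 ]
ρ1 → ρ1 + ρ2
  [ 1  2  0  0 ]
  [ 0  0  1  0 ]
  [ 0  0  0  1 ]

[[1, 2, 0, 0], [0, 0, 1, 0], [0, 0, 0, 1]]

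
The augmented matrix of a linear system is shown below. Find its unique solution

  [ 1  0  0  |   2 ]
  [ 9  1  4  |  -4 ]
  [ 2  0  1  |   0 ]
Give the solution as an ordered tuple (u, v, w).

(2, -6, -4)

R2 -> R2 − 9·R1
  [ 1  0  0  |    2 ]
  [ 0  1  4  |  -22 ]
  [ 2  0  1  |    0 ]
R3 -> R3 − 2·R1
  [ 1  0  0  |    2 ]
  [ 0  1  4  |  -22 ]
  [ 0  0  1  |   -4 ]
R2 -> R2 − 4·R3
  [ 1  0  0  |   2 ]
  [ 0  1  0  |  -6 ]
  [ 0  0  1  |  -4 ]
Reading off the last column: u = 2, v = -6, w = -4.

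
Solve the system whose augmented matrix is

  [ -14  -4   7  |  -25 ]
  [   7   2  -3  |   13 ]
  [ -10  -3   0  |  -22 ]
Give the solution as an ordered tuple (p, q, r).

Multiply R1 by -1/14.
  [   1  2/7  -1/2  |  25/14 ]
  [   7    2    -3  |     13 ]
  [ -10   -3     0  |    -22 ]
Subtract 7 times R1 from R2.
  [   1  2/7  -1/2  |  25/14 ]
  [   0    0   1/2  |    1/2 ]
  [ -10   -3     0  |    -22 ]
Add 10 times R1 to R3.
  [ 1   2/7  -1/2  |  25/14 ]
  [ 0     0   1/2  |    1/2 ]
  [ 0  -1/7    -5  |  -29/7 ]
Swap R2 and R3.
  [ 1   2/7  -1/2  |  25/14 ]
  [ 0  -1/7    -5  |  -29/7 ]
  [ 0     0   1/2  |    1/2 ]
Multiply R2 by -7.
  [ 1  2/7  -1/2  |  25/14 ]
  [ 0    1    35  |     29 ]
  [ 0    0   1/2  |    1/2 ]
Multiply R3 by 2.
  [ 1  2/7  -1/2  |  25/14 ]
  [ 0    1    35  |     29 ]
  [ 0    0     1  |      1 ]
Subtract 35 times R3 from R2.
  [ 1  2/7  -1/2  |  25/14 ]
  [ 0    1     0  |     -6 ]
  [ 0    0     1  |      1 ]
Add 1/2 times R3 to R1.
  [ 1  2/7  0  |  16/7 ]
  [ 0    1  0  |    -6 ]
  [ 0    0  1  |     1 ]
Subtract 2/7 times R2 from R1.
  [ 1  0  0  |   4 ]
  [ 0  1  0  |  -6 ]
  [ 0  0  1  |   1 ]
Reading off the last column: p = 4, q = -6, r = 1.

(4, -6, 1)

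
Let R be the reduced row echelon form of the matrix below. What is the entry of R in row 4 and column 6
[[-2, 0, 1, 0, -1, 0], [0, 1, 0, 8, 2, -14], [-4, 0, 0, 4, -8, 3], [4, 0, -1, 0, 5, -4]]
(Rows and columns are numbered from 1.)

-5/4

Multiply R1 by -1/2.
  [  1  0  -1/2  0  1/2    0 ]
  [  0  1     0  8    2  -14 ]
  [ -4  0     0  4   -8    3 ]
  [  4  0    -1  0    5   -4 ]
Add 4 times R1 to R3.
  [ 1  0  -1/2  0  1/2    0 ]
  [ 0  1     0  8    2  -14 ]
  [ 0  0    -2  4   -6    3 ]
  [ 4  0    -1  0    5   -4 ]
Subtract 4 times R1 from R4.
  [ 1  0  -1/2  0  1/2    0 ]
  [ 0  1     0  8    2  -14 ]
  [ 0  0    -2  4   -6    3 ]
  [ 0  0     1  0    3   -4 ]
Multiply R3 by -1/2.
  [ 1  0  -1/2   0  1/2     0 ]
  [ 0  1     0   8    2   -14 ]
  [ 0  0     1  -2    3  -3/2 ]
  [ 0  0     1   0    3    -4 ]
Subtract R3 from R4.
  [ 1  0  -1/2   0  1/2     0 ]
  [ 0  1     0   8    2   -14 ]
  [ 0  0     1  -2    3  -3/2 ]
  [ 0  0     0   2    0  -5/2 ]
Multiply R4 by 1/2.
  [ 1  0  -1/2   0  1/2     0 ]
  [ 0  1     0   8    2   -14 ]
  [ 0  0     1  -2    3  -3/2 ]
  [ 0  0     0   1    0  -5/4 ]
Add 2 times R4 to R3.
  [ 1  0  -1/2  0  1/2     0 ]
  [ 0  1     0  8    2   -14 ]
  [ 0  0     1  0    3    -4 ]
  [ 0  0     0  1    0  -5/4 ]
Subtract 8 times R4 from R2.
  [ 1  0  -1/2  0  1/2     0 ]
  [ 0  1     0  0    2    -4 ]
  [ 0  0     1  0    3    -4 ]
  [ 0  0     0  1    0  -5/4 ]
Add 1/2 times R3 to R1.
  [ 1  0  0  0  2    -2 ]
  [ 0  1  0  0  2    -4 ]
  [ 0  0  1  0  3    -4 ]
  [ 0  0  0  1  0  -5/4 ]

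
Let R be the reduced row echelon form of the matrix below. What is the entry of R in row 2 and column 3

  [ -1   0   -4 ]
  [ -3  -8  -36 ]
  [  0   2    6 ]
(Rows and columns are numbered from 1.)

3

R1 → -1·R1
  [  1   0    4 ]
  [ -3  -8  -36 ]
  [  0   2    6 ]
R2 → R2 + 3·R1
  [ 1   0    4 ]
  [ 0  -8  -24 ]
  [ 0   2    6 ]
R2 → -1/8·R2
  [ 1  0  4 ]
  [ 0  1  3 ]
  [ 0  2  6 ]
R3 → R3 − 2·R2
  [ 1  0  4 ]
  [ 0  1  3 ]
  [ 0  0  0 ]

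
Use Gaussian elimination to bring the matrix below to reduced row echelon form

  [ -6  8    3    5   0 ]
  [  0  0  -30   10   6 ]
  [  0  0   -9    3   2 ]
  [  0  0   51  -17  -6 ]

R1 ← -1/6·R1
R2 ← -1/30·R2
R3 ← R3 + 9·R2
R4 ← R4 − 51·R2
R3 ← 5·R3
R4 ← R4 − 21/5·R3
R2 ← R2 + 1/5·R3
R1 ← R1 + 1/2·R2

[[1, -4/3, 0, -1, 0], [0, 0, 1, -1/3, 0], [0, 0, 0, 0, 1], [0, 0, 0, 0, 0]]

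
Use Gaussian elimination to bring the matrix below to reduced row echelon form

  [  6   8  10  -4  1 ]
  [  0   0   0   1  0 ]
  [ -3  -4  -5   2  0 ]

[[1, 4/3, 5/3, 0, 0], [0, 0, 0, 1, 0], [0, 0, 0, 0, 1]]

R1 -> 1/6·R1
  [  1  4/3  5/3  -2/3  1/6 ]
  [  0    0    0     1    0 ]
  [ -3   -4   -5     2    0 ]
R3 -> R3 + 3·R1
  [ 1  4/3  5/3  -2/3  1/6 ]
  [ 0    0    0     1    0 ]
  [ 0    0    0     0  1/2 ]
R3 -> 2·R3
  [ 1  4/3  5/3  -2/3  1/6 ]
  [ 0    0    0     1    0 ]
  [ 0    0    0     0    1 ]
R1 -> R1 − 1/6·R3
  [ 1  4/3  5/3  -2/3  0 ]
  [ 0    0    0     1  0 ]
  [ 0    0    0     0  1 ]
R1 -> R1 + 2/3·R2
  [ 1  4/3  5/3  0  0 ]
  [ 0    0    0  1  0 ]
  [ 0    0    0  0  1 ]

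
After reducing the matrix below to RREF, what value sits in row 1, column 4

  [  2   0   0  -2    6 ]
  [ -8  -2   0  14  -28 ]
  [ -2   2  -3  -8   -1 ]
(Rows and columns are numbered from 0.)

Multiply r1 by 1/2.
  [  1   0   0  -1    3 ]
  [ -8  -2   0  14  -28 ]
  [ -2   2  -3  -8   -1 ]
Add 8 times r1 to r2.
  [  1   0   0  -1   3 ]
  [  0  -2   0   6  -4 ]
  [ -2   2  -3  -8  -1 ]
Add 2 times r1 to r3.
  [ 1   0   0   -1   3 ]
  [ 0  -2   0    6  -4 ]
  [ 0   2  -3  -10   5 ]
Multiply r2 by -1/2.
  [ 1  0   0   -1  3 ]
  [ 0  1   0   -3  2 ]
  [ 0  2  -3  -10  5 ]
Subtract 2 times r2 from r3.
  [ 1  0   0  -1  3 ]
  [ 0  1   0  -3  2 ]
  [ 0  0  -3  -4  1 ]
Multiply r3 by -1/3.
  [ 1  0  0   -1     3 ]
  [ 0  1  0   -3     2 ]
  [ 0  0  1  4/3  -1/3 ]

2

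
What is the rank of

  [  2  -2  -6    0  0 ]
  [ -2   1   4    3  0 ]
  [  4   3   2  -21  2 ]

rank = 3

R1 -> 1/2·R1
  [  1  -1  -3    0  0 ]
  [ -2   1   4    3  0 ]
  [  4   3   2  -21  2 ]
R2 -> R2 + 2·R1
  [ 1  -1  -3    0  0 ]
  [ 0  -1  -2    3  0 ]
  [ 4   3   2  -21  2 ]
R3 -> R3 − 4·R1
  [ 1  -1  -3    0  0 ]
  [ 0  -1  -2    3  0 ]
  [ 0   7  14  -21  2 ]
R2 -> -1·R2
  [ 1  -1  -3    0  0 ]
  [ 0   1   2   -3  0 ]
  [ 0   7  14  -21  2 ]
R3 -> R3 − 7·R2
  [ 1  -1  -3   0  0 ]
  [ 0   1   2  -3  0 ]
  [ 0   0   0   0  2 ]
R3 -> 1/2·R3
  [ 1  -1  -3   0  0 ]
  [ 0   1   2  -3  0 ]
  [ 0   0   0   0  1 ]
R1 -> R1 + R2
  [ 1  0  -1  -3  0 ]
  [ 0  1   2  -3  0 ]
  [ 0  0   0   0  1 ]
The reduced form has 3 nonzero rows.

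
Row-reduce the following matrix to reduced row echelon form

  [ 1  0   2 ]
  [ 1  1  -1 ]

[[1, 0, 2], [0, 1, -3]]

Subtract R1 from R2.
  [ 1  0   2 ]
  [ 0  1  -3 ]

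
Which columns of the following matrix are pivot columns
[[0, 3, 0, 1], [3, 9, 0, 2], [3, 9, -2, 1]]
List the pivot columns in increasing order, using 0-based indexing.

ρ1 <-> ρ2
  [ 3  9   0  2 ]
  [ 0  3   0  1 ]
  [ 3  9  -2  1 ]
ρ1 → 1/3·ρ1
  [ 1  3   0  2/3 ]
  [ 0  3   0    1 ]
  [ 3  9  -2    1 ]
ρ3 → ρ3 − 3·ρ1
  [ 1  3   0  2/3 ]
  [ 0  3   0    1 ]
  [ 0  0  -2   -1 ]
ρ2 → 1/3·ρ2
  [ 1  3   0  2/3 ]
  [ 0  1   0  1/3 ]
  [ 0  0  -2   -1 ]
ρ3 → -1/2·ρ3
  [ 1  3  0  2/3 ]
  [ 0  1  0  1/3 ]
  [ 0  0  1  1/2 ]
ρ1 → ρ1 − 3·ρ2
  [ 1  0  0  -1/3 ]
  [ 0  1  0   1/3 ]
  [ 0  0  1   1/2 ]
Pivot columns are the columns containing a leading 1.

0, 1, 2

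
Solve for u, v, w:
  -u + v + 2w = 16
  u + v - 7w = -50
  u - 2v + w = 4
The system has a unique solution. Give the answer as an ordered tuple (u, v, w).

(-6, -2, 6)

Form the augmented matrix and row-reduce:
  [ -1   1   2  |   16 ]
  [  1   1  -7  |  -50 ]
  [  1  -2   1  |    4 ]
Multiply R1 by -1.
Subtract R1 from R2.
Subtract R1 from R3.
Multiply R2 by 1/2.
Add R2 to R3.
Multiply R3 by 2.
Add 5/2 times R3 to R2.
Add 2 times R3 to R1.
Add R2 to R1.
Reading off the last column: u = -6, v = -2, w = 6.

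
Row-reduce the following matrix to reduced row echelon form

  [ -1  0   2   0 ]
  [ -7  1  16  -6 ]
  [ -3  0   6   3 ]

Multiply ρ1 by -1.
  [  1  0  -2   0 ]
  [ -7  1  16  -6 ]
  [ -3  0   6   3 ]
Add 7 times ρ1 to ρ2.
  [  1  0  -2   0 ]
  [  0  1   2  -6 ]
  [ -3  0   6   3 ]
Add 3 times ρ1 to ρ3.
  [ 1  0  -2   0 ]
  [ 0  1   2  -6 ]
  [ 0  0   0   3 ]
Multiply ρ3 by 1/3.
  [ 1  0  -2   0 ]
  [ 0  1   2  -6 ]
  [ 0  0   0   1 ]
Add 6 times ρ3 to ρ2.
  [ 1  0  -2  0 ]
  [ 0  1   2  0 ]
  [ 0  0   0  1 ]

[[1, 0, -2, 0], [0, 1, 2, 0], [0, 0, 0, 1]]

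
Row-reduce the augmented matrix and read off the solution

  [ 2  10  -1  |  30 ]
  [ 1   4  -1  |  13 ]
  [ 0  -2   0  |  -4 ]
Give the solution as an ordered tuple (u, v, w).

R1 := 1/2·R1
R2 := R2 − R1
R2 := -1·R2
R3 := R3 + 2·R2
R2 := R2 − 1/2·R3
R1 := R1 + 1/2·R3
R1 := R1 − 5·R2
Reading off the last column: u = 5, v = 2, w = 0.

(5, 2, 0)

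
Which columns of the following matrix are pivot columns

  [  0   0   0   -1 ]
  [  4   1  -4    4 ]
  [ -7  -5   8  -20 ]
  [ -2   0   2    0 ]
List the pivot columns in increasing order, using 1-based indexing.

1, 2, 3, 4

r1 <-> r2
r1 → 1/4·r1
r3 → r3 + 7·r1
r4 → r4 + 2·r1
r2 <-> r3
r2 → -4/13·r2
r4 → r4 − 1/2·r2
r3 <-> r4
r3 → 13/2·r3
r4 → -1·r4
r2 → r2 − 4·r4
r1 → r1 − r4
r2 → r2 + 4/13·r3
r1 → r1 + r3
r1 → r1 − 1/4·r2
Pivot columns are the columns containing a leading 1.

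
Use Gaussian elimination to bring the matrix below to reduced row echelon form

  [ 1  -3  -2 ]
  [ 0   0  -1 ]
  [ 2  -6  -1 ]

Subtract 2 times r1 from r3.
  [ 1  -3  -2 ]
  [ 0   0  -1 ]
  [ 0   0   3 ]
Multiply r2 by -1.
  [ 1  -3  -2 ]
  [ 0   0   1 ]
  [ 0   0   3 ]
Subtract 3 times r2 from r3.
  [ 1  -3  -2 ]
  [ 0   0   1 ]
  [ 0   0   0 ]
Add 2 times r2 to r1.
  [ 1  -3  0 ]
  [ 0   0  1 ]
  [ 0   0  0 ]

[[1, -3, 0], [0, 0, 1], [0, 0, 0]]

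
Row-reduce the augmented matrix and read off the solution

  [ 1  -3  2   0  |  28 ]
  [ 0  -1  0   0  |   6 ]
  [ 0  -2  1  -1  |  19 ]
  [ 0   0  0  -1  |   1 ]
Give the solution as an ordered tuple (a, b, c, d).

(-2, -6, 6, -1)

Multiply R2 by -1.
  [ 1  -3  2   0  |  28 ]
  [ 0   1  0   0  |  -6 ]
  [ 0  -2  1  -1  |  19 ]
  [ 0   0  0  -1  |   1 ]
Add 2 times R2 to R3.
  [ 1  -3  2   0  |  28 ]
  [ 0   1  0   0  |  -6 ]
  [ 0   0  1  -1  |   7 ]
  [ 0   0  0  -1  |   1 ]
Multiply R4 by -1.
  [ 1  -3  2   0  |  28 ]
  [ 0   1  0   0  |  -6 ]
  [ 0   0  1  -1  |   7 ]
  [ 0   0  0   1  |  -1 ]
Add R4 to R3.
  [ 1  -3  2  0  |  28 ]
  [ 0   1  0  0  |  -6 ]
  [ 0   0  1  0  |   6 ]
  [ 0   0  0  1  |  -1 ]
Subtract 2 times R3 from R1.
  [ 1  -3  0  0  |  16 ]
  [ 0   1  0  0  |  -6 ]
  [ 0   0  1  0  |   6 ]
  [ 0   0  0  1  |  -1 ]
Add 3 times R2 to R1.
  [ 1  0  0  0  |  -2 ]
  [ 0  1  0  0  |  -6 ]
  [ 0  0  1  0  |   6 ]
  [ 0  0  0  1  |  -1 ]
Reading off the last column: a = -2, b = -6, c = 6, d = -1.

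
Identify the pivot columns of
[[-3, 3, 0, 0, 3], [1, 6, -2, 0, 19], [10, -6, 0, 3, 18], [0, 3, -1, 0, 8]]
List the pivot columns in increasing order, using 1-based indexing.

1, 2, 3, 4

R1 := -1/3·R1
  [  1  -1   0  0  -1 ]
  [  1   6  -2  0  19 ]
  [ 10  -6   0  3  18 ]
  [  0   3  -1  0   8 ]
R2 := R2 − R1
  [  1  -1   0  0  -1 ]
  [  0   7  -2  0  20 ]
  [ 10  -6   0  3  18 ]
  [  0   3  -1  0   8 ]
R3 := R3 − 10·R1
  [ 1  -1   0  0  -1 ]
  [ 0   7  -2  0  20 ]
  [ 0   4   0  3  28 ]
  [ 0   3  -1  0   8 ]
R2 := 1/7·R2
  [ 1  -1     0  0    -1 ]
  [ 0   1  -2/7  0  20/7 ]
  [ 0   4     0  3    28 ]
  [ 0   3    -1  0     8 ]
R3 := R3 − 4·R2
  [ 1  -1     0  0     -1 ]
  [ 0   1  -2/7  0   20/7 ]
  [ 0   0   8/7  3  116/7 ]
  [ 0   3    -1  0      8 ]
R4 := R4 − 3·R2
  [ 1  -1     0  0     -1 ]
  [ 0   1  -2/7  0   20/7 ]
  [ 0   0   8/7  3  116/7 ]
  [ 0   0  -1/7  0   -4/7 ]
R3 := 7/8·R3
  [ 1  -1     0     0    -1 ]
  [ 0   1  -2/7     0  20/7 ]
  [ 0   0     1  21/8  29/2 ]
  [ 0   0  -1/7     0  -4/7 ]
R4 := R4 + 1/7·R3
  [ 1  -1     0     0    -1 ]
  [ 0   1  -2/7     0  20/7 ]
  [ 0   0     1  21/8  29/2 ]
  [ 0   0     0   3/8   3/2 ]
R4 := 8/3·R4
  [ 1  -1     0     0    -1 ]
  [ 0   1  -2/7     0  20/7 ]
  [ 0   0     1  21/8  29/2 ]
  [ 0   0     0     1     4 ]
R3 := R3 − 21/8·R4
  [ 1  -1     0  0    -1 ]
  [ 0   1  -2/7  0  20/7 ]
  [ 0   0     1  0     4 ]
  [ 0   0     0  1     4 ]
R2 := R2 + 2/7·R3
  [ 1  -1  0  0  -1 ]
  [ 0   1  0  0   4 ]
  [ 0   0  1  0   4 ]
  [ 0   0  0  1   4 ]
R1 := R1 + R2
  [ 1  0  0  0  3 ]
  [ 0  1  0  0  4 ]
  [ 0  0  1  0  4 ]
  [ 0  0  0  1  4 ]
Pivot columns are the columns containing a leading 1.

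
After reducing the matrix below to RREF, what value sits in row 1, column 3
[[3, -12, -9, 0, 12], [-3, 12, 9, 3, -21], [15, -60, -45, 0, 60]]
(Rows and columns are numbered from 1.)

r1 → 1/3·r1
  [  1   -4   -3  0    4 ]
  [ -3   12    9  3  -21 ]
  [ 15  -60  -45  0   60 ]
r2 → r2 + 3·r1
  [  1   -4   -3  0   4 ]
  [  0    0    0  3  -9 ]
  [ 15  -60  -45  0  60 ]
r3 → r3 − 15·r1
  [ 1  -4  -3  0   4 ]
  [ 0   0   0  3  -9 ]
  [ 0   0   0  0   0 ]
r2 → 1/3·r2
  [ 1  -4  -3  0   4 ]
  [ 0   0   0  1  -3 ]
  [ 0   0   0  0   0 ]

-3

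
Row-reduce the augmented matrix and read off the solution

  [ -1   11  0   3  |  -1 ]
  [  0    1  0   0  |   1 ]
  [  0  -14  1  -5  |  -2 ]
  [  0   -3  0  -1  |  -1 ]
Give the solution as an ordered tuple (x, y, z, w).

(6, 1, 2, -2)

r1 ← -1·r1
  [ 1  -11  0  -3  |   1 ]
  [ 0    1  0   0  |   1 ]
  [ 0  -14  1  -5  |  -2 ]
  [ 0   -3  0  -1  |  -1 ]
r3 ← r3 + 14·r2
  [ 1  -11  0  -3  |   1 ]
  [ 0    1  0   0  |   1 ]
  [ 0    0  1  -5  |  12 ]
  [ 0   -3  0  -1  |  -1 ]
r4 ← r4 + 3·r2
  [ 1  -11  0  -3  |   1 ]
  [ 0    1  0   0  |   1 ]
  [ 0    0  1  -5  |  12 ]
  [ 0    0  0  -1  |   2 ]
r4 ← -1·r4
  [ 1  -11  0  -3  |   1 ]
  [ 0    1  0   0  |   1 ]
  [ 0    0  1  -5  |  12 ]
  [ 0    0  0   1  |  -2 ]
r3 ← r3 + 5·r4
  [ 1  -11  0  -3  |   1 ]
  [ 0    1  0   0  |   1 ]
  [ 0    0  1   0  |   2 ]
  [ 0    0  0   1  |  -2 ]
r1 ← r1 + 3·r4
  [ 1  -11  0  0  |  -5 ]
  [ 0    1  0  0  |   1 ]
  [ 0    0  1  0  |   2 ]
  [ 0    0  0  1  |  -2 ]
r1 ← r1 + 11·r2
  [ 1  0  0  0  |   6 ]
  [ 0  1  0  0  |   1 ]
  [ 0  0  1  0  |   2 ]
  [ 0  0  0  1  |  -2 ]
Reading off the last column: x = 6, y = 1, z = 2, w = -2.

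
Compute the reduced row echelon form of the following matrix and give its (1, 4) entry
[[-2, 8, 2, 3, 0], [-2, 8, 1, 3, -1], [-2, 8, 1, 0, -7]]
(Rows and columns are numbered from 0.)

R1 -> -1/2·R1
  [  1  -4  -1  -3/2   0 ]
  [ -2   8   1     3  -1 ]
  [ -2   8   1     0  -7 ]
R2 -> R2 + 2·R1
  [  1  -4  -1  -3/2   0 ]
  [  0   0  -1     0  -1 ]
  [ -2   8   1     0  -7 ]
R3 -> R3 + 2·R1
  [ 1  -4  -1  -3/2   0 ]
  [ 0   0  -1     0  -1 ]
  [ 0   0  -1    -3  -7 ]
R2 -> -1·R2
  [ 1  -4  -1  -3/2   0 ]
  [ 0   0   1     0   1 ]
  [ 0   0  -1    -3  -7 ]
R3 -> R3 + R2
  [ 1  -4  -1  -3/2   0 ]
  [ 0   0   1     0   1 ]
  [ 0   0   0    -3  -6 ]
R3 -> -1/3·R3
  [ 1  -4  -1  -3/2  0 ]
  [ 0   0   1     0  1 ]
  [ 0   0   0     1  2 ]
R1 -> R1 + 3/2·R3
  [ 1  -4  -1  0  3 ]
  [ 0   0   1  0  1 ]
  [ 0   0   0  1  2 ]
R1 -> R1 + R2
  [ 1  -4  0  0  4 ]
  [ 0   0  1  0  1 ]
  [ 0   0  0  1  2 ]

1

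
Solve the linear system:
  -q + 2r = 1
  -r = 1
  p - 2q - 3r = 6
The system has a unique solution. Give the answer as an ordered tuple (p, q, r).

(-3, -3, -1)

Form the augmented matrix and row-reduce:
  [ 0  -1   2  |  1 ]
  [ 0   0  -1  |  1 ]
  [ 1  -2  -3  |  6 ]
Swap R1 and R3.
  [ 1  -2  -3  |  6 ]
  [ 0   0  -1  |  1 ]
  [ 0  -1   2  |  1 ]
Swap R2 and R3.
  [ 1  -2  -3  |  6 ]
  [ 0  -1   2  |  1 ]
  [ 0   0  -1  |  1 ]
Multiply R2 by -1.
  [ 1  -2  -3  |   6 ]
  [ 0   1  -2  |  -1 ]
  [ 0   0  -1  |   1 ]
Multiply R3 by -1.
  [ 1  -2  -3  |   6 ]
  [ 0   1  -2  |  -1 ]
  [ 0   0   1  |  -1 ]
Add 2 times R3 to R2.
  [ 1  -2  -3  |   6 ]
  [ 0   1   0  |  -3 ]
  [ 0   0   1  |  -1 ]
Add 3 times R3 to R1.
  [ 1  -2  0  |   3 ]
  [ 0   1  0  |  -3 ]
  [ 0   0  1  |  -1 ]
Add 2 times R2 to R1.
  [ 1  0  0  |  -3 ]
  [ 0  1  0  |  -3 ]
  [ 0  0  1  |  -1 ]
Reading off the last column: p = -3, q = -3, r = -1.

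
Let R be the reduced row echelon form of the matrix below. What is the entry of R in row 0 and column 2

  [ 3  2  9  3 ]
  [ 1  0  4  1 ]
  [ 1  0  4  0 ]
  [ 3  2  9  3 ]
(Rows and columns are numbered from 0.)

4

R1 := 1/3·R1
  [ 1  2/3  3  1 ]
  [ 1    0  4  1 ]
  [ 1    0  4  0 ]
  [ 3    2  9  3 ]
R2 := R2 − R1
  [ 1   2/3  3  1 ]
  [ 0  -2/3  1  0 ]
  [ 1     0  4  0 ]
  [ 3     2  9  3 ]
R3 := R3 − R1
  [ 1   2/3  3   1 ]
  [ 0  -2/3  1   0 ]
  [ 0  -2/3  1  -1 ]
  [ 3     2  9   3 ]
R4 := R4 − 3·R1
  [ 1   2/3  3   1 ]
  [ 0  -2/3  1   0 ]
  [ 0  -2/3  1  -1 ]
  [ 0     0  0   0 ]
R2 := -3/2·R2
  [ 1   2/3     3   1 ]
  [ 0     1  -3/2   0 ]
  [ 0  -2/3     1  -1 ]
  [ 0     0     0   0 ]
R3 := R3 + 2/3·R2
  [ 1  2/3     3   1 ]
  [ 0    1  -3/2   0 ]
  [ 0    0     0  -1 ]
  [ 0    0     0   0 ]
R3 := -1·R3
  [ 1  2/3     3  1 ]
  [ 0    1  -3/2  0 ]
  [ 0    0     0  1 ]
  [ 0    0     0  0 ]
R1 := R1 − R3
  [ 1  2/3     3  0 ]
  [ 0    1  -3/2  0 ]
  [ 0    0     0  1 ]
  [ 0    0     0  0 ]
R1 := R1 − 2/3·R2
  [ 1  0     4  0 ]
  [ 0  1  -3/2  0 ]
  [ 0  0     0  1 ]
  [ 0  0     0  0 ]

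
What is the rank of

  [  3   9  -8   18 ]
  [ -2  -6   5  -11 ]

R1 ← 1/3·R1
  [  1   3  -8/3    6 ]
  [ -2  -6     5  -11 ]
R2 ← R2 + 2·R1
  [ 1  3  -8/3  6 ]
  [ 0  0  -1/3  1 ]
R2 ← -3·R2
  [ 1  3  -8/3   6 ]
  [ 0  0     1  -3 ]
R1 ← R1 + 8/3·R2
  [ 1  3  0  -2 ]
  [ 0  0  1  -3 ]
The reduced form has 2 nonzero rows.

rank = 2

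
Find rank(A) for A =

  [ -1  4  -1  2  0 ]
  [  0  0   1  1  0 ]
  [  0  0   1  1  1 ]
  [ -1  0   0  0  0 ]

Multiply R1 by -1.
Add R1 to R4.
Swap R2 and R4.
Multiply R2 by -1/4.
Subtract R3 from R4.
Multiply R4 by -1.
Subtract R4 from R3.
Add 1/4 times R3 to R2.
Subtract R3 from R1.
Add 4 times R2 to R1.
The reduced form has 4 nonzero rows.

rank = 4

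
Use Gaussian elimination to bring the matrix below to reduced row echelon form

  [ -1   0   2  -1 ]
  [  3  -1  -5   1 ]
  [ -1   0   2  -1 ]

[[1, 0, -2, 1], [0, 1, -1, 2], [0, 0, 0, 0]]

Multiply r1 by -1.
  [  1   0  -2   1 ]
  [  3  -1  -5   1 ]
  [ -1   0   2  -1 ]
Subtract 3 times r1 from r2.
  [  1   0  -2   1 ]
  [  0  -1   1  -2 ]
  [ -1   0   2  -1 ]
Add r1 to r3.
  [ 1   0  -2   1 ]
  [ 0  -1   1  -2 ]
  [ 0   0   0   0 ]
Multiply r2 by -1.
  [ 1  0  -2  1 ]
  [ 0  1  -1  2 ]
  [ 0  0   0  0 ]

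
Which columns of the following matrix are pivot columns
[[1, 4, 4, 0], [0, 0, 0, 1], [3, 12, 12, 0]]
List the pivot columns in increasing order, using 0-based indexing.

R3 -> R3 − 3·R1
  [ 1  4  4  0 ]
  [ 0  0  0  1 ]
  [ 0  0  0  0 ]
Pivot columns are the columns containing a leading 1.

0, 3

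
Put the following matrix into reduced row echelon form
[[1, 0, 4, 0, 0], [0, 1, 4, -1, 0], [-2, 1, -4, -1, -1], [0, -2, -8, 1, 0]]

[[1, 0, 4, 0, 0], [0, 1, 4, 0, 0], [0, 0, 0, 1, 0], [0, 0, 0, 0, 1]]

Add 2 times r1 to r3.
  [ 1   0   4   0   0 ]
  [ 0   1   4  -1   0 ]
  [ 0   1   4  -1  -1 ]
  [ 0  -2  -8   1   0 ]
Subtract r2 from r3.
  [ 1   0   4   0   0 ]
  [ 0   1   4  -1   0 ]
  [ 0   0   0   0  -1 ]
  [ 0  -2  -8   1   0 ]
Add 2 times r2 to r4.
  [ 1  0  4   0   0 ]
  [ 0  1  4  -1   0 ]
  [ 0  0  0   0  -1 ]
  [ 0  0  0  -1   0 ]
Swap r3 and r4.
  [ 1  0  4   0   0 ]
  [ 0  1  4  -1   0 ]
  [ 0  0  0  -1   0 ]
  [ 0  0  0   0  -1 ]
Multiply r3 by -1.
  [ 1  0  4   0   0 ]
  [ 0  1  4  -1   0 ]
  [ 0  0  0   1   0 ]
  [ 0  0  0   0  -1 ]
Multiply r4 by -1.
  [ 1  0  4   0  0 ]
  [ 0  1  4  -1  0 ]
  [ 0  0  0   1  0 ]
  [ 0  0  0   0  1 ]
Add r3 to r2.
  [ 1  0  4  0  0 ]
  [ 0  1  4  0  0 ]
  [ 0  0  0  1  0 ]
  [ 0  0  0  0  1 ]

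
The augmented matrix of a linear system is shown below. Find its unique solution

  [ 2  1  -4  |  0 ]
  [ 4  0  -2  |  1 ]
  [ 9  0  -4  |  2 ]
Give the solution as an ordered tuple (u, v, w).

R1 := 1/2·R1
R2 := R2 − 4·R1
R3 := R3 − 9·R1
R2 := -1/2·R2
R3 := R3 + 9/2·R2
R3 := 2·R3
R2 := R2 + 3·R3
R1 := R1 + 2·R3
R1 := R1 − 1/2·R2
Reading off the last column: u = 0, v = -2, w = -1/2.

(0, -2, -1/2)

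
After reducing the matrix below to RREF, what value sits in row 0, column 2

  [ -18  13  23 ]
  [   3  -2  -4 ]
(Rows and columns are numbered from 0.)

R1 ← -1/18·R1
  [ 1  -13/18  -23/18 ]
  [ 3      -2      -4 ]
R2 ← R2 − 3·R1
  [ 1  -13/18  -23/18 ]
  [ 0     1/6    -1/6 ]
R2 ← 6·R2
  [ 1  -13/18  -23/18 ]
  [ 0       1      -1 ]
R1 ← R1 + 13/18·R2
  [ 1  0  -2 ]
  [ 0  1  -1 ]

-2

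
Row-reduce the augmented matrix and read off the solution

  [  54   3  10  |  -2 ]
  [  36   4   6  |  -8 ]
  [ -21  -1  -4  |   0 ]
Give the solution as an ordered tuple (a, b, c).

(-2/3, -2, 4)

R1 := 1/54·R1
  [   1  1/18  5/27  |  -1/27 ]
  [  36     4     6  |     -8 ]
  [ -21    -1    -4  |      0 ]
R2 := R2 − 36·R1
  [   1  1/18  5/27  |  -1/27 ]
  [   0     2  -2/3  |  -20/3 ]
  [ -21    -1    -4  |      0 ]
R3 := R3 + 21·R1
  [ 1  1/18  5/27  |  -1/27 ]
  [ 0     2  -2/3  |  -20/3 ]
  [ 0   1/6  -1/9  |   -7/9 ]
R2 := 1/2·R2
  [ 1  1/18  5/27  |  -1/27 ]
  [ 0     1  -1/3  |  -10/3 ]
  [ 0   1/6  -1/9  |   -7/9 ]
R3 := R3 − 1/6·R2
  [ 1  1/18   5/27  |  -1/27 ]
  [ 0     1   -1/3  |  -10/3 ]
  [ 0     0  -1/18  |   -2/9 ]
R3 := -18·R3
  [ 1  1/18  5/27  |  -1/27 ]
  [ 0     1  -1/3  |  -10/3 ]
  [ 0     0     1  |      4 ]
R2 := R2 + 1/3·R3
  [ 1  1/18  5/27  |  -1/27 ]
  [ 0     1     0  |     -2 ]
  [ 0     0     1  |      4 ]
R1 := R1 − 5/27·R3
  [ 1  1/18  0  |  -7/9 ]
  [ 0     1  0  |    -2 ]
  [ 0     0  1  |     4 ]
R1 := R1 − 1/18·R2
  [ 1  0  0  |  -2/3 ]
  [ 0  1  0  |    -2 ]
  [ 0  0  1  |     4 ]
Reading off the last column: a = -2/3, b = -2, c = 4.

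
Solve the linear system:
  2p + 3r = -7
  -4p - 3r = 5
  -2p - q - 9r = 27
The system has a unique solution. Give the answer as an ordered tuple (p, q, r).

(1, -2, -3)

Form the augmented matrix and row-reduce:
  [  2   0   3  |  -7 ]
  [ -4   0  -3  |   5 ]
  [ -2  -1  -9  |  27 ]
Multiply ρ1 by 1/2.
Add 4 times ρ1 to ρ2.
Add 2 times ρ1 to ρ3.
Swap ρ2 and ρ3.
Multiply ρ2 by -1.
Multiply ρ3 by 1/3.
Subtract 6 times ρ3 from ρ2.
Subtract 3/2 times ρ3 from ρ1.
Reading off the last column: p = 1, q = -2, r = -3.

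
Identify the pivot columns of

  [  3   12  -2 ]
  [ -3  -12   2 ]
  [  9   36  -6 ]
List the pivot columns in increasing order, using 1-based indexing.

R1 → 1/3·R1
R2 → R2 + 3·R1
R3 → R3 − 9·R1
Pivot columns are the columns containing a leading 1.

1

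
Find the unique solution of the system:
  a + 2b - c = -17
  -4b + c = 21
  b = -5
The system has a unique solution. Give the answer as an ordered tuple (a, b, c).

Form the augmented matrix and row-reduce:
  [ 1   2  -1  |  -17 ]
  [ 0  -4   1  |   21 ]
  [ 0   1   0  |   -5 ]
R2 -> -1/4·R2
  [ 1  2    -1  |    -17 ]
  [ 0  1  -1/4  |  -21/4 ]
  [ 0  1     0  |     -5 ]
R3 -> R3 − R2
  [ 1  2    -1  |    -17 ]
  [ 0  1  -1/4  |  -21/4 ]
  [ 0  0   1/4  |    1/4 ]
R3 -> 4·R3
  [ 1  2    -1  |    -17 ]
  [ 0  1  -1/4  |  -21/4 ]
  [ 0  0     1  |      1 ]
R2 -> R2 + 1/4·R3
  [ 1  2  -1  |  -17 ]
  [ 0  1   0  |   -5 ]
  [ 0  0   1  |    1 ]
R1 -> R1 + R3
  [ 1  2  0  |  -16 ]
  [ 0  1  0  |   -5 ]
  [ 0  0  1  |    1 ]
R1 -> R1 − 2·R2
  [ 1  0  0  |  -6 ]
  [ 0  1  0  |  -5 ]
  [ 0  0  1  |   1 ]
Reading off the last column: a = -6, b = -5, c = 1.

(-6, -5, 1)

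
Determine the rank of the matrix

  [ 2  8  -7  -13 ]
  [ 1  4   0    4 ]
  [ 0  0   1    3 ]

rank = 2

R1 → 1/2·R1
  [ 1  4  -7/2  -13/2 ]
  [ 1  4     0      4 ]
  [ 0  0     1      3 ]
R2 → R2 − R1
  [ 1  4  -7/2  -13/2 ]
  [ 0  0   7/2   21/2 ]
  [ 0  0     1      3 ]
R2 → 2/7·R2
  [ 1  4  -7/2  -13/2 ]
  [ 0  0     1      3 ]
  [ 0  0     1      3 ]
R3 → R3 − R2
  [ 1  4  -7/2  -13/2 ]
  [ 0  0     1      3 ]
  [ 0  0     0      0 ]
R1 → R1 + 7/2·R2
  [ 1  4  0  4 ]
  [ 0  0  1  3 ]
  [ 0  0  0  0 ]
The reduced form has 2 nonzero rows.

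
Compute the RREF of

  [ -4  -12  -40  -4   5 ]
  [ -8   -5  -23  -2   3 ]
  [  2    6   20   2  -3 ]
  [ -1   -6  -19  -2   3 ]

[[1, 0, 1, 0, 0], [0, 1, 3, 0, 0], [0, 0, 0, 1, 0], [0, 0, 0, 0, 1]]

Multiply ρ1 by -1/4.
  [  1   3   10   1  -5/4 ]
  [ -8  -5  -23  -2     3 ]
  [  2   6   20   2    -3 ]
  [ -1  -6  -19  -2     3 ]
Add 8 times ρ1 to ρ2.
  [  1   3   10   1  -5/4 ]
  [  0  19   57   6    -7 ]
  [  2   6   20   2    -3 ]
  [ -1  -6  -19  -2     3 ]
Subtract 2 times ρ1 from ρ3.
  [  1   3   10   1  -5/4 ]
  [  0  19   57   6    -7 ]
  [  0   0    0   0  -1/2 ]
  [ -1  -6  -19  -2     3 ]
Add ρ1 to ρ4.
  [ 1   3  10   1  -5/4 ]
  [ 0  19  57   6    -7 ]
  [ 0   0   0   0  -1/2 ]
  [ 0  -3  -9  -1   7/4 ]
Multiply ρ2 by 1/19.
  [ 1   3  10     1   -5/4 ]
  [ 0   1   3  6/19  -7/19 ]
  [ 0   0   0     0   -1/2 ]
  [ 0  -3  -9    -1    7/4 ]
Add 3 times ρ2 to ρ4.
  [ 1  3  10      1   -5/4 ]
  [ 0  1   3   6/19  -7/19 ]
  [ 0  0   0      0   -1/2 ]
  [ 0  0   0  -1/19  49/76 ]
Swap ρ3 and ρ4.
  [ 1  3  10      1   -5/4 ]
  [ 0  1   3   6/19  -7/19 ]
  [ 0  0   0  -1/19  49/76 ]
  [ 0  0   0      0   -1/2 ]
Multiply ρ3 by -19.
  [ 1  3  10     1   -5/4 ]
  [ 0  1   3  6/19  -7/19 ]
  [ 0  0   0     1  -49/4 ]
  [ 0  0   0     0   -1/2 ]
Multiply ρ4 by -2.
  [ 1  3  10     1   -5/4 ]
  [ 0  1   3  6/19  -7/19 ]
  [ 0  0   0     1  -49/4 ]
  [ 0  0   0     0      1 ]
Add 49/4 times ρ4 to ρ3.
  [ 1  3  10     1   -5/4 ]
  [ 0  1   3  6/19  -7/19 ]
  [ 0  0   0     1      0 ]
  [ 0  0   0     0      1 ]
Add 7/19 times ρ4 to ρ2.
  [ 1  3  10     1  -5/4 ]
  [ 0  1   3  6/19     0 ]
  [ 0  0   0     1     0 ]
  [ 0  0   0     0     1 ]
Add 5/4 times ρ4 to ρ1.
  [ 1  3  10     1  0 ]
  [ 0  1   3  6/19  0 ]
  [ 0  0   0     1  0 ]
  [ 0  0   0     0  1 ]
Subtract 6/19 times ρ3 from ρ2.
  [ 1  3  10  1  0 ]
  [ 0  1   3  0  0 ]
  [ 0  0   0  1  0 ]
  [ 0  0   0  0  1 ]
Subtract ρ3 from ρ1.
  [ 1  3  10  0  0 ]
  [ 0  1   3  0  0 ]
  [ 0  0   0  1  0 ]
  [ 0  0   0  0  1 ]
Subtract 3 times ρ2 from ρ1.
  [ 1  0  1  0  0 ]
  [ 0  1  3  0  0 ]
  [ 0  0  0  1  0 ]
  [ 0  0  0  0  1 ]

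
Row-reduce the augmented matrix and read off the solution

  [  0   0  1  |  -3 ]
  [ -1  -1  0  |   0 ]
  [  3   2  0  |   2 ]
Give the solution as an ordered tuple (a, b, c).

R1 ↔ R2
  [ -1  -1  0  |   0 ]
  [  0   0  1  |  -3 ]
  [  3   2  0  |   2 ]
R1 → -1·R1
  [ 1  1  0  |   0 ]
  [ 0  0  1  |  -3 ]
  [ 3  2  0  |   2 ]
R3 → R3 − 3·R1
  [ 1   1  0  |   0 ]
  [ 0   0  1  |  -3 ]
  [ 0  -1  0  |   2 ]
R2 ↔ R3
  [ 1   1  0  |   0 ]
  [ 0  -1  0  |   2 ]
  [ 0   0  1  |  -3 ]
R2 → -1·R2
  [ 1  1  0  |   0 ]
  [ 0  1  0  |  -2 ]
  [ 0  0  1  |  -3 ]
R1 → R1 − R2
  [ 1  0  0  |   2 ]
  [ 0  1  0  |  -2 ]
  [ 0  0  1  |  -3 ]
Reading off the last column: a = 2, b = -2, c = -3.

(2, -2, -3)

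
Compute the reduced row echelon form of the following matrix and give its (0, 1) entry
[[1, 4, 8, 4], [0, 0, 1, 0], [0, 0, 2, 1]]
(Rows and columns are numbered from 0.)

R3 := R3 − 2·R2
  [ 1  4  8  4 ]
  [ 0  0  1  0 ]
  [ 0  0  0  1 ]
R1 := R1 − 4·R3
  [ 1  4  8  0 ]
  [ 0  0  1  0 ]
  [ 0  0  0  1 ]
R1 := R1 − 8·R2
  [ 1  4  0  0 ]
  [ 0  0  1  0 ]
  [ 0  0  0  1 ]

4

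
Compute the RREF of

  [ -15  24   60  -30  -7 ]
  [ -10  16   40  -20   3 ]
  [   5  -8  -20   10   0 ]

R1 ← -1/15·R1
  [   1  -8/5   -4    2  7/15 ]
  [ -10    16   40  -20     3 ]
  [   5    -8  -20   10     0 ]
R2 ← R2 + 10·R1
  [ 1  -8/5   -4   2  7/15 ]
  [ 0     0    0   0  23/3 ]
  [ 5    -8  -20  10     0 ]
R3 ← R3 − 5·R1
  [ 1  -8/5  -4  2  7/15 ]
  [ 0     0   0  0  23/3 ]
  [ 0     0   0  0  -7/3 ]
R2 ← 3/23·R2
  [ 1  -8/5  -4  2  7/15 ]
  [ 0     0   0  0     1 ]
  [ 0     0   0  0  -7/3 ]
R3 ← R3 + 7/3·R2
  [ 1  -8/5  -4  2  7/15 ]
  [ 0     0   0  0     1 ]
  [ 0     0   0  0     0 ]
R1 ← R1 − 7/15·R2
  [ 1  -8/5  -4  2  0 ]
  [ 0     0   0  0  1 ]
  [ 0     0   0  0  0 ]

[[1, -8/5, -4, 2, 0], [0, 0, 0, 0, 1], [0, 0, 0, 0, 0]]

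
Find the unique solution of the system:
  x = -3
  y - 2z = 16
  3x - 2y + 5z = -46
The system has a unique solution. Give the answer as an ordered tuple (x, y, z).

Form the augmented matrix and row-reduce:
  [ 1   0   0  |   -3 ]
  [ 0   1  -2  |   16 ]
  [ 3  -2   5  |  -46 ]
r3 ← r3 − 3·r1
r3 ← r3 + 2·r2
r2 ← r2 + 2·r3
Reading off the last column: x = -3, y = 6, z = -5.

(-3, 6, -5)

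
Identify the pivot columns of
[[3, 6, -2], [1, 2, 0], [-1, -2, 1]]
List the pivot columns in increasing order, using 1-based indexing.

R1 → 1/3·R1
  [  1   2  -2/3 ]
  [  1   2     0 ]
  [ -1  -2     1 ]
R2 → R2 − R1
  [  1   2  -2/3 ]
  [  0   0   2/3 ]
  [ -1  -2     1 ]
R3 → R3 + R1
  [ 1  2  -2/3 ]
  [ 0  0   2/3 ]
  [ 0  0   1/3 ]
R2 → 3/2·R2
  [ 1  2  -2/3 ]
  [ 0  0     1 ]
  [ 0  0   1/3 ]
R3 → R3 − 1/3·R2
  [ 1  2  -2/3 ]
  [ 0  0     1 ]
  [ 0  0     0 ]
R1 → R1 + 2/3·R2
  [ 1  2  0 ]
  [ 0  0  1 ]
  [ 0  0  0 ]
Pivot columns are the columns containing a leading 1.

1, 3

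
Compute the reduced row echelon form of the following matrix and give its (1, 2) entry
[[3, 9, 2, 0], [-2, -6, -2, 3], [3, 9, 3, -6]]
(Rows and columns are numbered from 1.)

3

ρ1 := 1/3·ρ1
  [  1   3  2/3   0 ]
  [ -2  -6   -2   3 ]
  [  3   9    3  -6 ]
ρ2 := ρ2 + 2·ρ1
  [ 1  3   2/3   0 ]
  [ 0  0  -2/3   3 ]
  [ 3  9     3  -6 ]
ρ3 := ρ3 − 3·ρ1
  [ 1  3   2/3   0 ]
  [ 0  0  -2/3   3 ]
  [ 0  0     1  -6 ]
ρ2 := -3/2·ρ2
  [ 1  3  2/3     0 ]
  [ 0  0    1  -9/2 ]
  [ 0  0    1    -6 ]
ρ3 := ρ3 − ρ2
  [ 1  3  2/3     0 ]
  [ 0  0    1  -9/2 ]
  [ 0  0    0  -3/2 ]
ρ3 := -2/3·ρ3
  [ 1  3  2/3     0 ]
  [ 0  0    1  -9/2 ]
  [ 0  0    0     1 ]
ρ2 := ρ2 + 9/2·ρ3
  [ 1  3  2/3  0 ]
  [ 0  0    1  0 ]
  [ 0  0    0  1 ]
ρ1 := ρ1 − 2/3·ρ2
  [ 1  3  0  0 ]
  [ 0  0  1  0 ]
  [ 0  0  0  1 ]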